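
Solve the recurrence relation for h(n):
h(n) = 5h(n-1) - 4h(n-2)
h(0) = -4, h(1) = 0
Characteristic equation: x² - 5x + 4 = 0, which factors as (x - (4))(x - (1)) = 0.
Roots r₁ = 4, r₂ = 1 (distinct).
General solution: h(n) = A·(4)^n + B·(1)^n.
From h(0) = -4: A + B = -4.
From h(1) = 0: 4A + B = 0.
Solving: A = \frac{4}{3}, B = - \frac{16}{3}.
So h(n) = \frac{4 \cdot 4^{n}}{3} - \frac{16}{3}.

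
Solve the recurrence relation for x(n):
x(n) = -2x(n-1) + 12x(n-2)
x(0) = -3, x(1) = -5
Characteristic equation: x² + 2x - 12 = 0.
Discriminant Δ = (-2)² + 4·(12) = 52.
Roots r₁,₂ = (-2 ± √52)/2, so r₁ = -1 + \sqrt{13}, r₂ = - \sqrt{13} - 1.
General solution: x(n) = A·r₁^n + B·r₂^n.
From the initial conditions, A + B = -3 and r₁A + r₂B = -5.
Since r₁ - r₂ = √52: A = (-5 - (-3)r₂)/√52 = - \frac{3}{2} - \frac{4 \sqrt{13}}{13}, and B = -3 - A = - \frac{3}{2} + \frac{4 \sqrt{13}}{13}.
So x(n) = \left(- \frac{3}{2} - \frac{4 \sqrt{13}}{13}\right)\left(-1 + \sqrt{13}\right)^n + \left(- \frac{3}{2} + \frac{4 \sqrt{13}}{13}\right)\left(- \sqrt{13} - 1\right)^n.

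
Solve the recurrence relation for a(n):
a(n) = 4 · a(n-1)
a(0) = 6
Pure geometric recurrence with ratio 4.
By induction a(n) = a(0) · (4)^n = 6 \cdot 4^{n}.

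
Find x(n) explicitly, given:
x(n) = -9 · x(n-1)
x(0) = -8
Pure geometric recurrence with ratio -9.
By induction x(n) = x(0) · (-9)^n = - 8 \left(-9\right)^{n}.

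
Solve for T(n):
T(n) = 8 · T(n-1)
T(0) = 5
Pure geometric recurrence with ratio 8.
By induction T(n) = T(0) · (8)^n = 5 \cdot 8^{n}.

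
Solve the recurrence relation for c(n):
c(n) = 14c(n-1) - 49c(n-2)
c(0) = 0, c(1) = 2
Characteristic equation: x² - 14x + 49 = 0, which is (x - (7))².
Repeated root r = 7.
General solution: c(n) = (A + Bn)·(7)^n.
From c(0) = 0: A = 0.
From c(1) = 2: (A + B)·(7) = 2 ⇒ B = \frac{2}{7}.
So c(n) = \left(\frac{2 n}{7}\right) \cdot (7)^n.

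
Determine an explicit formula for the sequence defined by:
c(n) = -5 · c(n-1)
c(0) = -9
Pure geometric recurrence with ratio -5.
By induction c(n) = c(0) · (-5)^n = - 9 \left(-5\right)^{n}.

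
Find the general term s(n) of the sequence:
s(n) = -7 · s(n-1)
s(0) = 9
Pure geometric recurrence with ratio -7.
By induction s(n) = s(0) · (-7)^n = 9 \left(-7\right)^{n}.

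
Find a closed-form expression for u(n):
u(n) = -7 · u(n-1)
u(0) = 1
Pure geometric recurrence with ratio -7.
By induction u(n) = u(0) · (-7)^n = \left(-7\right)^{n}.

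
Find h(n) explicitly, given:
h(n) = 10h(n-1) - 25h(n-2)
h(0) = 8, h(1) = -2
Characteristic equation: x² - 10x + 25 = 0, which is (x - (5))².
Repeated root r = 5.
General solution: h(n) = (A + Bn)·(5)^n.
From h(0) = 8: A = 8.
From h(1) = -2: (A + B)·(5) = -2 ⇒ B = - \frac{42}{5}.
So h(n) = \left(8 - \frac{42 n}{5}\right) \cdot (5)^n.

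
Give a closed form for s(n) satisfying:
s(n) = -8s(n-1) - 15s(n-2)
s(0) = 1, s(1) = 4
Characteristic equation: x² + 8x + 15 = 0, which factors as (x - (-5))(x - (-3)) = 0.
Roots r₁ = -5, r₂ = -3 (distinct).
General solution: s(n) = A·(-5)^n + B·(-3)^n.
From s(0) = 1: A + B = 1.
From s(1) = 4: -5A - 3B = 4.
Solving: A = - \frac{7}{2}, B = \frac{9}{2}.
So s(n) = \frac{9 \left(-3\right)^{n}}{2} - \frac{7 \left(-5\right)^{n}}{2}.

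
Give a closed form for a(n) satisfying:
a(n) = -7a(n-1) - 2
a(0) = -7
First-order linear non-homogeneous.
Homogeneous solution: a_h(n) = A·(-7)^n.
Try constant particular solution a_p = K: K = -7K - 2 ⇒ K = - \frac{1}{4}.
General: a(n) = A·(-7)^n - \frac{1}{4}.
Apply a(0) = -7: A - \frac{1}{4} = -7 ⇒ A = - \frac{27}{4}.
So a(n) = - \frac{27 \left(-7\right)^{n}}{4} - \frac{1}{4}.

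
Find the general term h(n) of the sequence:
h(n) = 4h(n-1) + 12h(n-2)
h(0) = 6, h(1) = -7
Characteristic equation: x² - 4x - 12 = 0, which factors as (x - (6))(x - (-2)) = 0.
Roots r₁ = 6, r₂ = -2 (distinct).
General solution: h(n) = A·(6)^n + B·(-2)^n.
From h(0) = 6: A + B = 6.
From h(1) = -7: 6A - 2B = -7.
Solving: A = \frac{5}{8}, B = \frac{43}{8}.
So h(n) = \frac{43 \left(-2\right)^{n}}{8} + \frac{5 \cdot 6^{n}}{8}.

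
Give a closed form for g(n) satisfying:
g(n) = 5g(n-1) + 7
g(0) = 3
First-order linear non-homogeneous.
Homogeneous solution: g_h(n) = A·(5)^n.
Try constant particular solution g_p = K: K = 5K + 7 ⇒ K = - \frac{7}{4}.
General: g(n) = A·(5)^n - \frac{7}{4}.
Apply g(0) = 3: A - \frac{7}{4} = 3 ⇒ A = \frac{19}{4}.
So g(n) = \frac{19 \cdot 5^{n}}{4} - \frac{7}{4}.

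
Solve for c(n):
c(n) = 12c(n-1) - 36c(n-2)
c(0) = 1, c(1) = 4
Characteristic equation: x² - 12x + 36 = 0, which is (x - (6))².
Repeated root r = 6.
General solution: c(n) = (A + Bn)·(6)^n.
From c(0) = 1: A = 1.
From c(1) = 4: (A + B)·(6) = 4 ⇒ B = - \frac{1}{3}.
So c(n) = \left(1 - \frac{n}{3}\right) \cdot (6)^n.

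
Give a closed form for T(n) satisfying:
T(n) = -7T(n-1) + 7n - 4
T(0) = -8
First-order linear with linear forcing.
Homogeneous solution: T_h(n) = A·(-7)^n.
Try particular T_p(n) = pn + q. Substituting:
  pn + q = -7(p(n-1) + q) + 7n - 4.
Matching the n-coefficient: p = -7p + 7 ⇒ p = \frac{7}{8}.
Matching constants: q = 7p - 7q - 4 ⇒ q = \frac{17}{64}.
General: T(n) = A·(-7)^n + \frac{7 n}{8} + \frac{17}{64}.
Apply T(0) = -8: A + \frac{17}{64} = -8 ⇒ A = - \frac{529}{64}.
So T(n) = - \frac{529 \left(-7\right)^{n}}{64} + \frac{7 n}{8} + \frac{17}{64}.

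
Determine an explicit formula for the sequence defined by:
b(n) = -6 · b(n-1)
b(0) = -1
Pure geometric recurrence with ratio -6.
By induction b(n) = b(0) · (-6)^n = - \left(-6\right)^{n}.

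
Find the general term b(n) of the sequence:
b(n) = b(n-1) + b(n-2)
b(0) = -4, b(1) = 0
Characteristic equation: x² - x - 1 = 0.
Discriminant Δ = (1)² + 4·(1) = 5.
Roots r₁,₂ = (1 ± √5)/2, so r₁ = \frac{1}{2} + \frac{\sqrt{5}}{2}, r₂ = \frac{1}{2} - \frac{\sqrt{5}}{2}.
General solution: b(n) = A·r₁^n + B·r₂^n.
From the initial conditions, A + B = -4 and r₁A + r₂B = 0.
Since r₁ - r₂ = √5: A = (0 - (-4)r₂)/√5 = -2 + \frac{2 \sqrt{5}}{5}, and B = -4 - A = -2 - \frac{2 \sqrt{5}}{5}.
So b(n) = \left(-2 + \frac{2 \sqrt{5}}{5}\right)\left(\frac{1}{2} + \frac{\sqrt{5}}{2}\right)^n + \left(-2 - \frac{2 \sqrt{5}}{5}\right)\left(\frac{1}{2} - \frac{\sqrt{5}}{2}\right)^n.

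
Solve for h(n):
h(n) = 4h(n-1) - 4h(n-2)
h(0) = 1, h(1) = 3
Characteristic equation: x² - 4x + 4 = 0, which is (x - (2))².
Repeated root r = 2.
General solution: h(n) = (A + Bn)·(2)^n.
From h(0) = 1: A = 1.
From h(1) = 3: (A + B)·(2) = 3 ⇒ B = \frac{1}{2}.
So h(n) = \left(\frac{n}{2} + 1\right) \cdot (2)^n.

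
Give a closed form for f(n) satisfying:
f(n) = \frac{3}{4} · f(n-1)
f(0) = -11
Pure geometric recurrence with ratio \frac{3}{4}.
By induction f(n) = f(0) · (\frac{3}{4})^n = - 11 \left(\frac{3}{4}\right)^{n}.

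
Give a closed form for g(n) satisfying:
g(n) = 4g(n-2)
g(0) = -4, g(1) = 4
Characteristic equation: x² - 4 = 0, which factors as (x - (-2))(x - (2)) = 0.
Roots r₁ = -2, r₂ = 2 (distinct).
General solution: g(n) = A·(-2)^n + B·(2)^n.
From g(0) = -4: A + B = -4.
From g(1) = 4: -2A + 2B = 4.
Solving: A = -3, B = -1.
So g(n) = - 3 \left(-2\right)^{n} - 2^{n}.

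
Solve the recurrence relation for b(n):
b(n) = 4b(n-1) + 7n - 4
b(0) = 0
First-order linear with linear forcing.
Homogeneous solution: b_h(n) = A·(4)^n.
Try particular b_p(n) = pn + q. Substituting:
  pn + q = 4(p(n-1) + q) + 7n - 4.
Matching the n-coefficient: p = 4p + 7 ⇒ p = - \frac{7}{3}.
Matching constants: q = -4p + 4q - 4 ⇒ q = - \frac{16}{9}.
General: b(n) = A·(4)^n - \frac{7 n}{3} - \frac{16}{9}.
Apply b(0) = 0: A - \frac{16}{9} = 0 ⇒ A = \frac{16}{9}.
So b(n) = \frac{16 \cdot 4^{n}}{9} - \frac{7 n}{3} - \frac{16}{9}.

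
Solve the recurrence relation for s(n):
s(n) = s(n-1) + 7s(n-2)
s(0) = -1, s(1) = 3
Characteristic equation: x² - x - 7 = 0.
Discriminant Δ = (1)² + 4·(7) = 29.
Roots r₁,₂ = (1 ± √29)/2, so r₁ = \frac{1}{2} + \frac{\sqrt{29}}{2}, r₂ = \frac{1}{2} - \frac{\sqrt{29}}{2}.
General solution: s(n) = A·r₁^n + B·r₂^n.
From the initial conditions, A + B = -1 and r₁A + r₂B = 3.
Since r₁ - r₂ = √29: A = (3 - (-1)r₂)/√29 = - \frac{1}{2} + \frac{7 \sqrt{29}}{58}, and B = -1 - A = - \frac{7 \sqrt{29}}{58} - \frac{1}{2}.
So s(n) = \left(- \frac{1}{2} + \frac{7 \sqrt{29}}{58}\right)\left(\frac{1}{2} + \frac{\sqrt{29}}{2}\right)^n + \left(- \frac{7 \sqrt{29}}{58} - \frac{1}{2}\right)\left(\frac{1}{2} - \frac{\sqrt{29}}{2}\right)^n.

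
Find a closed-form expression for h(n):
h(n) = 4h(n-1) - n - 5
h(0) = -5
First-order linear with linear forcing.
Homogeneous solution: h_h(n) = A·(4)^n.
Try particular h_p(n) = pn + q. Substituting:
  pn + q = 4(p(n-1) + q) - n - 5.
Matching the n-coefficient: p = 4p - 1 ⇒ p = \frac{1}{3}.
Matching constants: q = -4p + 4q - 5 ⇒ q = \frac{19}{9}.
General: h(n) = A·(4)^n + \frac{n}{3} + \frac{19}{9}.
Apply h(0) = -5: A + \frac{19}{9} = -5 ⇒ A = - \frac{64}{9}.
So h(n) = - \frac{64 \cdot 4^{n}}{9} + \frac{n}{3} + \frac{19}{9}.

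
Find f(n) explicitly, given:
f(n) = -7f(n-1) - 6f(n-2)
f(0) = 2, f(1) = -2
Characteristic equation: x² + 7x + 6 = 0, which factors as (x - (-1))(x - (-6)) = 0.
Roots r₁ = -1, r₂ = -6 (distinct).
General solution: f(n) = A·(-1)^n + B·(-6)^n.
From f(0) = 2: A + B = 2.
From f(1) = -2: -A - 6B = -2.
Solving: A = 2, B = 0.
So f(n) = 2 \left(-1\right)^{n}.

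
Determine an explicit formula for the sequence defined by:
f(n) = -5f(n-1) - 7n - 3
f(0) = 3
First-order linear with linear forcing.
Homogeneous solution: f_h(n) = A·(-5)^n.
Try particular f_p(n) = pn + q. Substituting:
  pn + q = -5(p(n-1) + q) - 7n - 3.
Matching the n-coefficient: p = -5p - 7 ⇒ p = - \frac{7}{6}.
Matching constants: q = 5p - 5q - 3 ⇒ q = - \frac{53}{36}.
General: f(n) = A·(-5)^n - \frac{7 n}{6} - \frac{53}{36}.
Apply f(0) = 3: A - \frac{53}{36} = 3 ⇒ A = \frac{161}{36}.
So f(n) = \frac{161 \left(-5\right)^{n}}{36} - \frac{7 n}{6} - \frac{53}{36}.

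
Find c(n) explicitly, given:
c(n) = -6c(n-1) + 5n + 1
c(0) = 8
First-order linear with linear forcing.
Homogeneous solution: c_h(n) = A·(-6)^n.
Try particular c_p(n) = pn + q. Substituting:
  pn + q = -6(p(n-1) + q) + 5n + 1.
Matching the n-coefficient: p = -6p + 5 ⇒ p = \frac{5}{7}.
Matching constants: q = 6p - 6q + 1 ⇒ q = \frac{37}{49}.
General: c(n) = A·(-6)^n + \frac{5 n}{7} + \frac{37}{49}.
Apply c(0) = 8: A + \frac{37}{49} = 8 ⇒ A = \frac{355}{49}.
So c(n) = \frac{355 \left(-6\right)^{n}}{49} + \frac{5 n}{7} + \frac{37}{49}.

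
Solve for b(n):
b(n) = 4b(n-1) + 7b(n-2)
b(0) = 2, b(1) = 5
Characteristic equation: x² - 4x - 7 = 0.
Discriminant Δ = (4)² + 4·(7) = 44.
Roots r₁,₂ = (4 ± √44)/2, so r₁ = 2 + \sqrt{11}, r₂ = 2 - \sqrt{11}.
General solution: b(n) = A·r₁^n + B·r₂^n.
From the initial conditions, A + B = 2 and r₁A + r₂B = 5.
Since r₁ - r₂ = √44: A = (5 - (2)r₂)/√44 = \frac{\sqrt{11}}{22} + 1, and B = 2 - A = 1 - \frac{\sqrt{11}}{22}.
So b(n) = \left(\frac{\sqrt{11}}{22} + 1\right)\left(2 + \sqrt{11}\right)^n + \left(1 - \frac{\sqrt{11}}{22}\right)\left(2 - \sqrt{11}\right)^n.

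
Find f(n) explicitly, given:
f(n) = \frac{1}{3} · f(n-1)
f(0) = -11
Pure geometric recurrence with ratio \frac{1}{3}.
By induction f(n) = f(0) · (\frac{1}{3})^n = - 11 \cdot 3^{- n}.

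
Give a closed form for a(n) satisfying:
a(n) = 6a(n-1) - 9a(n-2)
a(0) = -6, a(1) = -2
Characteristic equation: x² - 6x + 9 = 0, which is (x - (3))².
Repeated root r = 3.
General solution: a(n) = (A + Bn)·(3)^n.
From a(0) = -6: A = -6.
From a(1) = -2: (A + B)·(3) = -2 ⇒ B = \frac{16}{3}.
So a(n) = \left(\frac{16 n}{3} - 6\right) \cdot (3)^n.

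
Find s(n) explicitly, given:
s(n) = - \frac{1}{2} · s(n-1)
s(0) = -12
Pure geometric recurrence with ratio - \frac{1}{2}.
By induction s(n) = s(0) · (- \frac{1}{2})^n = - 12 \left(- \frac{1}{2}\right)^{n}.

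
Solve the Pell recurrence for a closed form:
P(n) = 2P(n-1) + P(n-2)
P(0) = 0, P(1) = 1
This is the Pell sequence.
Characteristic equation: x² - 2x - 1 = 0; roots r₁ = 1 + \sqrt{2}, r₂ = 1 - \sqrt{2}.
General: P(n) = A·r₁^n + B·r₂^n. Solving with P(0)=0, P(1)=1 gives A = \frac{\sqrt{2}}{4}, B = - \frac{\sqrt{2}}{4}.
So P(n) = \frac{\sqrt{2} \left(- \left(1 - \sqrt{2}\right)^{n} + \left(1 + \sqrt{2}\right)^{n}\right)}{4}.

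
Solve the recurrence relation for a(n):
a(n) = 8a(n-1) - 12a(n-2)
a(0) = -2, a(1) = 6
Characteristic equation: x² - 8x + 12 = 0, which factors as (x - (6))(x - (2)) = 0.
Roots r₁ = 6, r₂ = 2 (distinct).
General solution: a(n) = A·(6)^n + B·(2)^n.
From a(0) = -2: A + B = -2.
From a(1) = 6: 6A + 2B = 6.
Solving: A = \frac{5}{2}, B = - \frac{9}{2}.
So a(n) = - \frac{9 \cdot 2^{n}}{2} + \frac{5 \cdot 6^{n}}{2}.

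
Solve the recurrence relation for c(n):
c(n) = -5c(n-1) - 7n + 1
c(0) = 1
First-order linear with linear forcing.
Homogeneous solution: c_h(n) = A·(-5)^n.
Try particular c_p(n) = pn + q. Substituting:
  pn + q = -5(p(n-1) + q) - 7n + 1.
Matching the n-coefficient: p = -5p - 7 ⇒ p = - \frac{7}{6}.
Matching constants: q = 5p - 5q + 1 ⇒ q = - \frac{29}{36}.
General: c(n) = A·(-5)^n - \frac{7 n}{6} - \frac{29}{36}.
Apply c(0) = 1: A - \frac{29}{36} = 1 ⇒ A = \frac{65}{36}.
So c(n) = \frac{65 \left(-5\right)^{n}}{36} - \frac{7 n}{6} - \frac{29}{36}.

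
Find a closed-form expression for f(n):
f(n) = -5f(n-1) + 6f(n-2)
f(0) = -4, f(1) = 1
Characteristic equation: x² + 5x - 6 = 0, which factors as (x - (-6))(x - (1)) = 0.
Roots r₁ = -6, r₂ = 1 (distinct).
General solution: f(n) = A·(-6)^n + B·(1)^n.
From f(0) = -4: A + B = -4.
From f(1) = 1: -6A + B = 1.
Solving: A = - \frac{5}{7}, B = - \frac{23}{7}.
So f(n) = - \frac{5 \left(-6\right)^{n}}{7} - \frac{23}{7}.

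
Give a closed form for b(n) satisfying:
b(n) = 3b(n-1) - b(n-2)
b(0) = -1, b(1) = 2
Characteristic equation: x² - 3x + 1 = 0.
Discriminant Δ = (3)² + 4·(-1) = 5.
Roots r₁,₂ = (3 ± √5)/2, so r₁ = \frac{\sqrt{5}}{2} + \frac{3}{2}, r₂ = \frac{3}{2} - \frac{\sqrt{5}}{2}.
General solution: b(n) = A·r₁^n + B·r₂^n.
From the initial conditions, A + B = -1 and r₁A + r₂B = 2.
Since r₁ - r₂ = √5: A = (2 - (-1)r₂)/√5 = - \frac{1}{2} + \frac{7 \sqrt{5}}{10}, and B = -1 - A = - \frac{7 \sqrt{5}}{10} - \frac{1}{2}.
So b(n) = \left(- \frac{1}{2} + \frac{7 \sqrt{5}}{10}\right)\left(\frac{\sqrt{5}}{2} + \frac{3}{2}\right)^n + \left(- \frac{7 \sqrt{5}}{10} - \frac{1}{2}\right)\left(\frac{3}{2} - \frac{\sqrt{5}}{2}\right)^n.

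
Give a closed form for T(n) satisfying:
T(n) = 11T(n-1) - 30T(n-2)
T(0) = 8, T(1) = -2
Characteristic equation: x² - 11x + 30 = 0, which factors as (x - (5))(x - (6)) = 0.
Roots r₁ = 5, r₂ = 6 (distinct).
General solution: T(n) = A·(5)^n + B·(6)^n.
From T(0) = 8: A + B = 8.
From T(1) = -2: 5A + 6B = -2.
Solving: A = 50, B = -42.
So T(n) = 50 \cdot 5^{n} - 42 \cdot 6^{n}.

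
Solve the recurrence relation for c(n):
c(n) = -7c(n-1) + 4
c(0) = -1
First-order linear non-homogeneous.
Homogeneous solution: c_h(n) = A·(-7)^n.
Try constant particular solution c_p = K: K = -7K + 4 ⇒ K = \frac{1}{2}.
General: c(n) = A·(-7)^n + \frac{1}{2}.
Apply c(0) = -1: A + \frac{1}{2} = -1 ⇒ A = - \frac{3}{2}.
So c(n) = \frac{1}{2} - \frac{3 \left(-7\right)^{n}}{2}.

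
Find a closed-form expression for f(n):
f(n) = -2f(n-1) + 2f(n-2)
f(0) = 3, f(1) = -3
Characteristic equation: x² + 2x - 2 = 0.
Discriminant Δ = (-2)² + 4·(2) = 12.
Roots r₁,₂ = (-2 ± √12)/2, so r₁ = -1 + \sqrt{3}, r₂ = - \sqrt{3} - 1.
General solution: f(n) = A·r₁^n + B·r₂^n.
From the initial conditions, A + B = 3 and r₁A + r₂B = -3.
Since r₁ - r₂ = √12: A = (-3 - (3)r₂)/√12 = \frac{3}{2}, and B = 3 - A = \frac{3}{2}.
So f(n) = \left(\frac{3}{2}\right)\left(-1 + \sqrt{3}\right)^n + \left(\frac{3}{2}\right)\left(- \sqrt{3} - 1\right)^n.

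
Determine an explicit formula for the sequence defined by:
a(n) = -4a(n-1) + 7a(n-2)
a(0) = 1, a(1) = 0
Characteristic equation: x² + 4x - 7 = 0.
Discriminant Δ = (-4)² + 4·(7) = 44.
Roots r₁,₂ = (-4 ± √44)/2, so r₁ = -2 + \sqrt{11}, r₂ = - \sqrt{11} - 2.
General solution: a(n) = A·r₁^n + B·r₂^n.
From the initial conditions, A + B = 1 and r₁A + r₂B = 0.
Since r₁ - r₂ = √44: A = (0 - (1)r₂)/√44 = \frac{\sqrt{11}}{11} + \frac{1}{2}, and B = 1 - A = \frac{1}{2} - \frac{\sqrt{11}}{11}.
So a(n) = \left(\frac{\sqrt{11}}{11} + \frac{1}{2}\right)\left(-2 + \sqrt{11}\right)^n + \left(\frac{1}{2} - \frac{\sqrt{11}}{11}\right)\left(- \sqrt{11} - 2\right)^n.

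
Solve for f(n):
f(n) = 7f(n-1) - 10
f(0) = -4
First-order linear non-homogeneous.
Homogeneous solution: f_h(n) = A·(7)^n.
Try constant particular solution f_p = K: K = 7K - 10 ⇒ K = \frac{5}{3}.
General: f(n) = A·(7)^n + \frac{5}{3}.
Apply f(0) = -4: A + \frac{5}{3} = -4 ⇒ A = - \frac{17}{3}.
So f(n) = \frac{5}{3} - \frac{17 \cdot 7^{n}}{3}.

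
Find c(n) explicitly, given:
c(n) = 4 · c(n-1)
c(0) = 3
Pure geometric recurrence with ratio 4.
By induction c(n) = c(0) · (4)^n = 3 \cdot 4^{n}.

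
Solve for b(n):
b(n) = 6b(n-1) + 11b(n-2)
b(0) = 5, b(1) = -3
Characteristic equation: x² - 6x - 11 = 0.
Discriminant Δ = (6)² + 4·(11) = 80.
Roots r₁,₂ = (6 ± √80)/2, so r₁ = 3 + 2 \sqrt{5}, r₂ = 3 - 2 \sqrt{5}.
General solution: b(n) = A·r₁^n + B·r₂^n.
From the initial conditions, A + B = 5 and r₁A + r₂B = -3.
Since r₁ - r₂ = √80: A = (-3 - (5)r₂)/√80 = \frac{5}{2} - \frac{9 \sqrt{5}}{10}, and B = 5 - A = \frac{9 \sqrt{5}}{10} + \frac{5}{2}.
So b(n) = \left(\frac{5}{2} - \frac{9 \sqrt{5}}{10}\right)\left(3 + 2 \sqrt{5}\right)^n + \left(\frac{9 \sqrt{5}}{10} + \frac{5}{2}\right)\left(3 - 2 \sqrt{5}\right)^n.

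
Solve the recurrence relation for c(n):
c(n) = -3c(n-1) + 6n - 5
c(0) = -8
First-order linear with linear forcing.
Homogeneous solution: c_h(n) = A·(-3)^n.
Try particular c_p(n) = pn + q. Substituting:
  pn + q = -3(p(n-1) + q) + 6n - 5.
Matching the n-coefficient: p = -3p + 6 ⇒ p = \frac{3}{2}.
Matching constants: q = 3p - 3q - 5 ⇒ q = - \frac{1}{8}.
General: c(n) = A·(-3)^n + \frac{3 n}{2} - \frac{1}{8}.
Apply c(0) = -8: A - \frac{1}{8} = -8 ⇒ A = - \frac{63}{8}.
So c(n) = - \frac{63 \left(-3\right)^{n}}{8} + \frac{3 n}{2} - \frac{1}{8}.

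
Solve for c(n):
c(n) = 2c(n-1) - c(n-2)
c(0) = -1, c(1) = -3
Characteristic equation: x² - 2x + 1 = 0, which is (x - (1))².
Repeated root r = 1.
General solution: c(n) = (A + Bn)·(1)^n.
From c(0) = -1: A = -1.
From c(1) = -3: (A + B)·(1) = -3 ⇒ B = -2.
So c(n) = \left(- 2 n - 1\right) \cdot (1)^n.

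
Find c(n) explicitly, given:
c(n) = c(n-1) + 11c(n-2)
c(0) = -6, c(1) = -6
Characteristic equation: x² - x - 11 = 0.
Discriminant Δ = (1)² + 4·(11) = 45.
Roots r₁,₂ = (1 ± √45)/2, so r₁ = \frac{1}{2} + \frac{3 \sqrt{5}}{2}, r₂ = \frac{1}{2} - \frac{3 \sqrt{5}}{2}.
General solution: c(n) = A·r₁^n + B·r₂^n.
From the initial conditions, A + B = -6 and r₁A + r₂B = -6.
Since r₁ - r₂ = √45: A = (-6 - (-6)r₂)/√45 = -3 - \frac{\sqrt{5}}{5}, and B = -6 - A = -3 + \frac{\sqrt{5}}{5}.
So c(n) = \left(-3 - \frac{\sqrt{5}}{5}\right)\left(\frac{1}{2} + \frac{3 \sqrt{5}}{2}\right)^n + \left(-3 + \frac{\sqrt{5}}{5}\right)\left(\frac{1}{2} - \frac{3 \sqrt{5}}{2}\right)^n.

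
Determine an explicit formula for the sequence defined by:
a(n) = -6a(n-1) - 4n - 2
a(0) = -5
First-order linear with linear forcing.
Homogeneous solution: a_h(n) = A·(-6)^n.
Try particular a_p(n) = pn + q. Substituting:
  pn + q = -6(p(n-1) + q) - 4n - 2.
Matching the n-coefficient: p = -6p - 4 ⇒ p = - \frac{4}{7}.
Matching constants: q = 6p - 6q - 2 ⇒ q = - \frac{38}{49}.
General: a(n) = A·(-6)^n - \frac{4 n}{7} - \frac{38}{49}.
Apply a(0) = -5: A - \frac{38}{49} = -5 ⇒ A = - \frac{207}{49}.
So a(n) = - \frac{207 \left(-6\right)^{n}}{49} - \frac{4 n}{7} - \frac{38}{49}.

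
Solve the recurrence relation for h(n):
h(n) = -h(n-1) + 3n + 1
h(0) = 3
First-order linear with linear forcing.
Homogeneous solution: h_h(n) = A·(-1)^n.
Try particular h_p(n) = pn + q. Substituting:
  pn + q = -(p(n-1) + q) + 3n + 1.
Matching the n-coefficient: p = -p + 3 ⇒ p = \frac{3}{2}.
Matching constants: q = p - q + 1 ⇒ q = \frac{5}{4}.
General: h(n) = A·(-1)^n + \frac{3 n}{2} + \frac{5}{4}.
Apply h(0) = 3: A + \frac{5}{4} = 3 ⇒ A = \frac{7}{4}.
So h(n) = \frac{7 \left(-1\right)^{n}}{4} + \frac{3 n}{2} + \frac{5}{4}.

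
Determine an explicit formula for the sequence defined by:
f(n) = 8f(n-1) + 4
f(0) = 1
First-order linear non-homogeneous.
Homogeneous solution: f_h(n) = A·(8)^n.
Try constant particular solution f_p = K: K = 8K + 4 ⇒ K = - \frac{4}{7}.
General: f(n) = A·(8)^n - \frac{4}{7}.
Apply f(0) = 1: A - \frac{4}{7} = 1 ⇒ A = \frac{11}{7}.
So f(n) = \frac{11 \cdot 8^{n}}{7} - \frac{4}{7}.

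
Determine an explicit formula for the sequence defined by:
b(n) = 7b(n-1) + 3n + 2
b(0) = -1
First-order linear with linear forcing.
Homogeneous solution: b_h(n) = A·(7)^n.
Try particular b_p(n) = pn + q. Substituting:
  pn + q = 7(p(n-1) + q) + 3n + 2.
Matching the n-coefficient: p = 7p + 3 ⇒ p = - \frac{1}{2}.
Matching constants: q = -7p + 7q + 2 ⇒ q = - \frac{11}{12}.
General: b(n) = A·(7)^n - \frac{n}{2} - \frac{11}{12}.
Apply b(0) = -1: A - \frac{11}{12} = -1 ⇒ A = - \frac{1}{12}.
So b(n) = - \frac{7^{n}}{12} - \frac{n}{2} - \frac{11}{12}.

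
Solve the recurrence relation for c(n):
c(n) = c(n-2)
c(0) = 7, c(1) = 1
Characteristic equation: x² - 1 = 0, which factors as (x - (1))(x - (-1)) = 0.
Roots r₁ = 1, r₂ = -1 (distinct).
General solution: c(n) = A·(1)^n + B·(-1)^n.
From c(0) = 7: A + B = 7.
From c(1) = 1: A - B = 1.
Solving: A = 4, B = 3.
So c(n) = 3 \left(-1\right)^{n} + 4.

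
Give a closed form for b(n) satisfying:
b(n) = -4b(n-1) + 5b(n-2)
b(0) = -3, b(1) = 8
Characteristic equation: x² + 4x - 5 = 0, which factors as (x - (-5))(x - (1)) = 0.
Roots r₁ = -5, r₂ = 1 (distinct).
General solution: b(n) = A·(-5)^n + B·(1)^n.
From b(0) = -3: A + B = -3.
From b(1) = 8: -5A + B = 8.
Solving: A = - \frac{11}{6}, B = - \frac{7}{6}.
So b(n) = - \frac{11 \left(-5\right)^{n}}{6} - \frac{7}{6}.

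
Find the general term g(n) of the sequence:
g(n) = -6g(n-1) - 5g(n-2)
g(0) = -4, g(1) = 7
Characteristic equation: x² + 6x + 5 = 0, which factors as (x - (-5))(x - (-1)) = 0.
Roots r₁ = -5, r₂ = -1 (distinct).
General solution: g(n) = A·(-5)^n + B·(-1)^n.
From g(0) = -4: A + B = -4.
From g(1) = 7: -5A - B = 7.
Solving: A = - \frac{3}{4}, B = - \frac{13}{4}.
So g(n) = - \frac{13 \left(-1\right)^{n}}{4} - \frac{3 \left(-5\right)^{n}}{4}.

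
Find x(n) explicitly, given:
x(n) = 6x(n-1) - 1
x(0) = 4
First-order linear non-homogeneous.
Homogeneous solution: x_h(n) = A·(6)^n.
Try constant particular solution x_p = K: K = 6K - 1 ⇒ K = \frac{1}{5}.
General: x(n) = A·(6)^n + \frac{1}{5}.
Apply x(0) = 4: A + \frac{1}{5} = 4 ⇒ A = \frac{19}{5}.
So x(n) = \frac{19 \cdot 6^{n}}{5} + \frac{1}{5}.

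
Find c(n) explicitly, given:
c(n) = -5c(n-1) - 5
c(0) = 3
First-order linear non-homogeneous.
Homogeneous solution: c_h(n) = A·(-5)^n.
Try constant particular solution c_p = K: K = -5K - 5 ⇒ K = - \frac{5}{6}.
General: c(n) = A·(-5)^n - \frac{5}{6}.
Apply c(0) = 3: A - \frac{5}{6} = 3 ⇒ A = \frac{23}{6}.
So c(n) = \frac{23 \left(-5\right)^{n}}{6} - \frac{5}{6}.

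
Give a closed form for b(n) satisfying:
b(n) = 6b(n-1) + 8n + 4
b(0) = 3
First-order linear with linear forcing.
Homogeneous solution: b_h(n) = A·(6)^n.
Try particular b_p(n) = pn + q. Substituting:
  pn + q = 6(p(n-1) + q) + 8n + 4.
Matching the n-coefficient: p = 6p + 8 ⇒ p = - \frac{8}{5}.
Matching constants: q = -6p + 6q + 4 ⇒ q = - \frac{68}{25}.
General: b(n) = A·(6)^n - \frac{8 n}{5} - \frac{68}{25}.
Apply b(0) = 3: A - \frac{68}{25} = 3 ⇒ A = \frac{143}{25}.
So b(n) = \frac{143 \cdot 6^{n}}{25} - \frac{8 n}{5} - \frac{68}{25}.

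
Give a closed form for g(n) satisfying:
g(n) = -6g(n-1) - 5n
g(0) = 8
First-order linear with linear forcing.
Homogeneous solution: g_h(n) = A·(-6)^n.
Try particular g_p(n) = pn + q. Substituting:
  pn + q = -6(p(n-1) + q) - 5n.
Matching the n-coefficient: p = -6p - 5 ⇒ p = - \frac{5}{7}.
Matching constants: q = 6p - 6q ⇒ q = - \frac{30}{49}.
General: g(n) = A·(-6)^n - \frac{5 n}{7} - \frac{30}{49}.
Apply g(0) = 8: A - \frac{30}{49} = 8 ⇒ A = \frac{422}{49}.
So g(n) = \frac{422 \left(-6\right)^{n}}{49} - \frac{5 n}{7} - \frac{30}{49}.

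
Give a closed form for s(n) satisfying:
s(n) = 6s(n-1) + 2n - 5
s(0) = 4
First-order linear with linear forcing.
Homogeneous solution: s_h(n) = A·(6)^n.
Try particular s_p(n) = pn + q. Substituting:
  pn + q = 6(p(n-1) + q) + 2n - 5.
Matching the n-coefficient: p = 6p + 2 ⇒ p = - \frac{2}{5}.
Matching constants: q = -6p + 6q - 5 ⇒ q = \frac{13}{25}.
General: s(n) = A·(6)^n - \frac{2 n}{5} + \frac{13}{25}.
Apply s(0) = 4: A + \frac{13}{25} = 4 ⇒ A = \frac{87}{25}.
So s(n) = \frac{87 \cdot 6^{n}}{25} - \frac{2 n}{5} + \frac{13}{25}.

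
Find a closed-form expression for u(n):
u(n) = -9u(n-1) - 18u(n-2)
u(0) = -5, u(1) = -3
Characteristic equation: x² + 9x + 18 = 0, which factors as (x - (-3))(x - (-6)) = 0.
Roots r₁ = -3, r₂ = -6 (distinct).
General solution: u(n) = A·(-3)^n + B·(-6)^n.
From u(0) = -5: A + B = -5.
From u(1) = -3: -3A - 6B = -3.
Solving: A = -11, B = 6.
So u(n) = - 11 \left(-3\right)^{n} + 6 \left(-6\right)^{n}.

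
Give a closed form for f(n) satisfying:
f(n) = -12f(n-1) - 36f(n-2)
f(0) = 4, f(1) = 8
Characteristic equation: x² + 12x + 36 = 0, which is (x - (-6))².
Repeated root r = -6.
General solution: f(n) = (A + Bn)·(-6)^n.
From f(0) = 4: A = 4.
From f(1) = 8: (A + B)·(-6) = 8 ⇒ B = - \frac{16}{3}.
So f(n) = \left(4 - \frac{16 n}{3}\right) \cdot (-6)^n.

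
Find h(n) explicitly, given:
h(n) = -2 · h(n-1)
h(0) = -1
Pure geometric recurrence with ratio -2.
By induction h(n) = h(0) · (-2)^n = - \left(-2\right)^{n}.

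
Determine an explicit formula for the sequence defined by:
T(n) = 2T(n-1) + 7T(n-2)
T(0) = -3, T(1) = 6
Characteristic equation: x² - 2x - 7 = 0.
Discriminant Δ = (2)² + 4·(7) = 32.
Roots r₁,₂ = (2 ± √32)/2, so r₁ = 1 + 2 \sqrt{2}, r₂ = 1 - 2 \sqrt{2}.
General solution: T(n) = A·r₁^n + B·r₂^n.
From the initial conditions, A + B = -3 and r₁A + r₂B = 6.
Since r₁ - r₂ = √32: A = (6 - (-3)r₂)/√32 = - \frac{3}{2} + \frac{9 \sqrt{2}}{8}, and B = -3 - A = - \frac{9 \sqrt{2}}{8} - \frac{3}{2}.
So T(n) = \left(- \frac{3}{2} + \frac{9 \sqrt{2}}{8}\right)\left(1 + 2 \sqrt{2}\right)^n + \left(- \frac{9 \sqrt{2}}{8} - \frac{3}{2}\right)\left(1 - 2 \sqrt{2}\right)^n.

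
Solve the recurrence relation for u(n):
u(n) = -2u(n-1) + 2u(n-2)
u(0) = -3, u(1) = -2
Characteristic equation: x² + 2x - 2 = 0.
Discriminant Δ = (-2)² + 4·(2) = 12.
Roots r₁,₂ = (-2 ± √12)/2, so r₁ = -1 + \sqrt{3}, r₂ = - \sqrt{3} - 1.
General solution: u(n) = A·r₁^n + B·r₂^n.
From the initial conditions, A + B = -3 and r₁A + r₂B = -2.
Since r₁ - r₂ = √12: A = (-2 - (-3)r₂)/√12 = - \frac{3}{2} - \frac{5 \sqrt{3}}{6}, and B = -3 - A = - \frac{3}{2} + \frac{5 \sqrt{3}}{6}.
So u(n) = \left(- \frac{3}{2} - \frac{5 \sqrt{3}}{6}\right)\left(-1 + \sqrt{3}\right)^n + \left(- \frac{3}{2} + \frac{5 \sqrt{3}}{6}\right)\left(- \sqrt{3} - 1\right)^n.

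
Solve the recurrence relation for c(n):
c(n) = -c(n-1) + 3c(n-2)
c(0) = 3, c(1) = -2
Characteristic equation: x² + x - 3 = 0.
Discriminant Δ = (-1)² + 4·(3) = 13.
Roots r₁,₂ = (-1 ± √13)/2, so r₁ = - \frac{1}{2} + \frac{\sqrt{13}}{2}, r₂ = - \frac{\sqrt{13}}{2} - \frac{1}{2}.
General solution: c(n) = A·r₁^n + B·r₂^n.
From the initial conditions, A + B = 3 and r₁A + r₂B = -2.
Since r₁ - r₂ = √13: A = (-2 - (3)r₂)/√13 = \frac{3}{2} - \frac{\sqrt{13}}{26}, and B = 3 - A = \frac{\sqrt{13}}{26} + \frac{3}{2}.
So c(n) = \left(\frac{3}{2} - \frac{\sqrt{13}}{26}\right)\left(- \frac{1}{2} + \frac{\sqrt{13}}{2}\right)^n + \left(\frac{\sqrt{13}}{26} + \frac{3}{2}\right)\left(- \frac{\sqrt{13}}{2} - \frac{1}{2}\right)^n.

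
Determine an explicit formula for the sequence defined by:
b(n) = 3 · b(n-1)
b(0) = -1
Pure geometric recurrence with ratio 3.
By induction b(n) = b(0) · (3)^n = - 3^{n}.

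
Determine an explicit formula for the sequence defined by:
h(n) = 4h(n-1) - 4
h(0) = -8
First-order linear non-homogeneous.
Homogeneous solution: h_h(n) = A·(4)^n.
Try constant particular solution h_p = K: K = 4K - 4 ⇒ K = \frac{4}{3}.
General: h(n) = A·(4)^n + \frac{4}{3}.
Apply h(0) = -8: A + \frac{4}{3} = -8 ⇒ A = - \frac{28}{3}.
So h(n) = \frac{4}{3} - \frac{28 \cdot 4^{n}}{3}.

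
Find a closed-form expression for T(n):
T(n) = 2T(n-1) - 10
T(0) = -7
First-order linear non-homogeneous.
Homogeneous solution: T_h(n) = A·(2)^n.
Try constant particular solution T_p = K: K = 2K - 10 ⇒ K = 10.
General: T(n) = A·(2)^n + 10.
Apply T(0) = -7: A + 10 = -7 ⇒ A = -17.
So T(n) = 10 - 17 \cdot 2^{n}.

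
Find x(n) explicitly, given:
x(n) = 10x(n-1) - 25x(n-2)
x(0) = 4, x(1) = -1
Characteristic equation: x² - 10x + 25 = 0, which is (x - (5))².
Repeated root r = 5.
General solution: x(n) = (A + Bn)·(5)^n.
From x(0) = 4: A = 4.
From x(1) = -1: (A + B)·(5) = -1 ⇒ B = - \frac{21}{5}.
So x(n) = \left(4 - \frac{21 n}{5}\right) \cdot (5)^n.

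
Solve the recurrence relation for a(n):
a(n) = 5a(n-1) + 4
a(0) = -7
First-order linear non-homogeneous.
Homogeneous solution: a_h(n) = A·(5)^n.
Try constant particular solution a_p = K: K = 5K + 4 ⇒ K = -1.
General: a(n) = A·(5)^n - 1.
Apply a(0) = -7: A - 1 = -7 ⇒ A = -6.
So a(n) = - 6 \cdot 5^{n} - 1.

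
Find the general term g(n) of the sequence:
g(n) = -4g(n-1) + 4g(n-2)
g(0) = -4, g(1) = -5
Characteristic equation: x² + 4x - 4 = 0.
Discriminant Δ = (-4)² + 4·(4) = 32.
Roots r₁,₂ = (-4 ± √32)/2, so r₁ = -2 + 2 \sqrt{2}, r₂ = - 2 \sqrt{2} - 2.
General solution: g(n) = A·r₁^n + B·r₂^n.
From the initial conditions, A + B = -4 and r₁A + r₂B = -5.
Since r₁ - r₂ = √32: A = (-5 - (-4)r₂)/√32 = - \frac{13 \sqrt{2}}{8} - 2, and B = -4 - A = -2 + \frac{13 \sqrt{2}}{8}.
So g(n) = \left(- \frac{13 \sqrt{2}}{8} - 2\right)\left(-2 + 2 \sqrt{2}\right)^n + \left(-2 + \frac{13 \sqrt{2}}{8}\right)\left(- 2 \sqrt{2} - 2\right)^n.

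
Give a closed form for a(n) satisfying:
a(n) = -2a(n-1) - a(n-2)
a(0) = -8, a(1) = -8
Characteristic equation: x² + 2x + 1 = 0, which is (x - (-1))².
Repeated root r = -1.
General solution: a(n) = (A + Bn)·(-1)^n.
From a(0) = -8: A = -8.
From a(1) = -8: (A + B)·(-1) = -8 ⇒ B = 16.
So a(n) = \left(16 n - 8\right) \cdot (-1)^n.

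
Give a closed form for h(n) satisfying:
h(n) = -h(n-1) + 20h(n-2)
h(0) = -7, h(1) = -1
Characteristic equation: x² + x - 20 = 0, which factors as (x - (4))(x - (-5)) = 0.
Roots r₁ = 4, r₂ = -5 (distinct).
General solution: h(n) = A·(4)^n + B·(-5)^n.
From h(0) = -7: A + B = -7.
From h(1) = -1: 4A - 5B = -1.
Solving: A = -4, B = -3.
So h(n) = - 3 \left(-5\right)^{n} - 4 \cdot 4^{n}.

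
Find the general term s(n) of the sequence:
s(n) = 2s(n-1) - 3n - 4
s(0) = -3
First-order linear with linear forcing.
Homogeneous solution: s_h(n) = A·(2)^n.
Try particular s_p(n) = pn + q. Substituting:
  pn + q = 2(p(n-1) + q) - 3n - 4.
Matching the n-coefficient: p = 2p - 3 ⇒ p = 3.
Matching constants: q = -2p + 2q - 4 ⇒ q = 10.
General: s(n) = A·(2)^n + 3 n + 10.
Apply s(0) = -3: A + 10 = -3 ⇒ A = -13.
So s(n) = - 13 \cdot 2^{n} + 3 n + 10.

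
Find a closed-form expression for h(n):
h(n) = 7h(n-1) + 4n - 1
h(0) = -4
First-order linear with linear forcing.
Homogeneous solution: h_h(n) = A·(7)^n.
Try particular h_p(n) = pn + q. Substituting:
  pn + q = 7(p(n-1) + q) + 4n - 1.
Matching the n-coefficient: p = 7p + 4 ⇒ p = - \frac{2}{3}.
Matching constants: q = -7p + 7q - 1 ⇒ q = - \frac{11}{18}.
General: h(n) = A·(7)^n - \frac{2 n}{3} - \frac{11}{18}.
Apply h(0) = -4: A - \frac{11}{18} = -4 ⇒ A = - \frac{61}{18}.
So h(n) = - \frac{61 \cdot 7^{n}}{18} - \frac{2 n}{3} - \frac{11}{18}.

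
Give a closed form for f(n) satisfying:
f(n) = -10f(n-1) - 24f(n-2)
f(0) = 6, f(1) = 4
Characteristic equation: x² + 10x + 24 = 0, which factors as (x - (-4))(x - (-6)) = 0.
Roots r₁ = -4, r₂ = -6 (distinct).
General solution: f(n) = A·(-4)^n + B·(-6)^n.
From f(0) = 6: A + B = 6.
From f(1) = 4: -4A - 6B = 4.
Solving: A = 20, B = -14.
So f(n) = 20 \left(-4\right)^{n} - 14 \left(-6\right)^{n}.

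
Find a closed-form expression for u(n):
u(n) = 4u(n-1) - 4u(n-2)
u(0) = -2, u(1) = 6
Characteristic equation: x² - 4x + 4 = 0, which is (x - (2))².
Repeated root r = 2.
General solution: u(n) = (A + Bn)·(2)^n.
From u(0) = -2: A = -2.
From u(1) = 6: (A + B)·(2) = 6 ⇒ B = 5.
So u(n) = \left(5 n - 2\right) \cdot (2)^n.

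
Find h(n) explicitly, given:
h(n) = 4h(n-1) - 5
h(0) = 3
First-order linear non-homogeneous.
Homogeneous solution: h_h(n) = A·(4)^n.
Try constant particular solution h_p = K: K = 4K - 5 ⇒ K = \frac{5}{3}.
General: h(n) = A·(4)^n + \frac{5}{3}.
Apply h(0) = 3: A + \frac{5}{3} = 3 ⇒ A = \frac{4}{3}.
So h(n) = \frac{4 \cdot 4^{n}}{3} + \frac{5}{3}.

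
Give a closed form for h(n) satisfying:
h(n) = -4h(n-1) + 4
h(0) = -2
First-order linear non-homogeneous.
Homogeneous solution: h_h(n) = A·(-4)^n.
Try constant particular solution h_p = K: K = -4K + 4 ⇒ K = \frac{4}{5}.
General: h(n) = A·(-4)^n + \frac{4}{5}.
Apply h(0) = -2: A + \frac{4}{5} = -2 ⇒ A = - \frac{14}{5}.
So h(n) = \frac{4}{5} - \frac{14 \left(-4\right)^{n}}{5}.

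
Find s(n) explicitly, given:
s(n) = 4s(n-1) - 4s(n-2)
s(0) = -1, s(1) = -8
Characteristic equation: x² - 4x + 4 = 0, which is (x - (2))².
Repeated root r = 2.
General solution: s(n) = (A + Bn)·(2)^n.
From s(0) = -1: A = -1.
From s(1) = -8: (A + B)·(2) = -8 ⇒ B = -3.
So s(n) = \left(- 3 n - 1\right) \cdot (2)^n.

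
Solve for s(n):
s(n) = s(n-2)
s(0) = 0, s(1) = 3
Characteristic equation: x² - 1 = 0, which factors as (x - (-1))(x - (1)) = 0.
Roots r₁ = -1, r₂ = 1 (distinct).
General solution: s(n) = A·(-1)^n + B·(1)^n.
From s(0) = 0: A + B = 0.
From s(1) = 3: -A + B = 3.
Solving: A = - \frac{3}{2}, B = \frac{3}{2}.
So s(n) = \frac{3}{2} - \frac{3 \left(-1\right)^{n}}{2}.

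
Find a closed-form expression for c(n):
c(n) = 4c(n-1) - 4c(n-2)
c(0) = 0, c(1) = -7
Characteristic equation: x² - 4x + 4 = 0, which is (x - (2))².
Repeated root r = 2.
General solution: c(n) = (A + Bn)·(2)^n.
From c(0) = 0: A = 0.
From c(1) = -7: (A + B)·(2) = -7 ⇒ B = - \frac{7}{2}.
So c(n) = \left(- \frac{7 n}{2}\right) \cdot (2)^n.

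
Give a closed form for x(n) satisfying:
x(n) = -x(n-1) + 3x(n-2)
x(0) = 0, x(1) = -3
Characteristic equation: x² + x - 3 = 0.
Discriminant Δ = (-1)² + 4·(3) = 13.
Roots r₁,₂ = (-1 ± √13)/2, so r₁ = - \frac{1}{2} + \frac{\sqrt{13}}{2}, r₂ = - \frac{\sqrt{13}}{2} - \frac{1}{2}.
General solution: x(n) = A·r₁^n + B·r₂^n.
From the initial conditions, A + B = 0 and r₁A + r₂B = -3.
Since r₁ - r₂ = √13: A = (-3 - (0)r₂)/√13 = - \frac{3 \sqrt{13}}{13}, and B = 0 - A = \frac{3 \sqrt{13}}{13}.
So x(n) = \left(- \frac{3 \sqrt{13}}{13}\right)\left(- \frac{1}{2} + \frac{\sqrt{13}}{2}\right)^n + \left(\frac{3 \sqrt{13}}{13}\right)\left(- \frac{\sqrt{13}}{2} - \frac{1}{2}\right)^n.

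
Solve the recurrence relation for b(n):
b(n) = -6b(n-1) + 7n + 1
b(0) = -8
First-order linear with linear forcing.
Homogeneous solution: b_h(n) = A·(-6)^n.
Try particular b_p(n) = pn + q. Substituting:
  pn + q = -6(p(n-1) + q) + 7n + 1.
Matching the n-coefficient: p = -6p + 7 ⇒ p = 1.
Matching constants: q = 6p - 6q + 1 ⇒ q = 1.
General: b(n) = A·(-6)^n + n + 1.
Apply b(0) = -8: A + 1 = -8 ⇒ A = -9.
So b(n) = - 9 \left(-6\right)^{n} + n + 1.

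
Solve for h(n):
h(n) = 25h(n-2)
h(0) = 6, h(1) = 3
Characteristic equation: x² - 25 = 0, which factors as (x - (5))(x - (-5)) = 0.
Roots r₁ = 5, r₂ = -5 (distinct).
General solution: h(n) = A·(5)^n + B·(-5)^n.
From h(0) = 6: A + B = 6.
From h(1) = 3: 5A - 5B = 3.
Solving: A = \frac{33}{10}, B = \frac{27}{10}.
So h(n) = \frac{27 \left(-5\right)^{n}}{10} + \frac{33 \cdot 5^{n}}{10}.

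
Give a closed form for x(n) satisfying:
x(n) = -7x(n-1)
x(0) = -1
This is a homogeneous first-order recurrence with ratio -7.
By induction x(n) = x(0) · (-7)^n = - \left(-7\right)^{n}.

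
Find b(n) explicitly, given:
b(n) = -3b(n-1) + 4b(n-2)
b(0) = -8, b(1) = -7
Characteristic equation: x² + 3x - 4 = 0, which factors as (x - (1))(x - (-4)) = 0.
Roots r₁ = 1, r₂ = -4 (distinct).
General solution: b(n) = A·(1)^n + B·(-4)^n.
From b(0) = -8: A + B = -8.
From b(1) = -7: A - 4B = -7.
Solving: A = - \frac{39}{5}, B = - \frac{1}{5}.
So b(n) = - \frac{\left(-4\right)^{n}}{5} - \frac{39}{5}.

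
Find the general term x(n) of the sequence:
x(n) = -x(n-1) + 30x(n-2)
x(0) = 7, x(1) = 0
Characteristic equation: x² + x - 30 = 0, which factors as (x - (-6))(x - (5)) = 0.
Roots r₁ = -6, r₂ = 5 (distinct).
General solution: x(n) = A·(-6)^n + B·(5)^n.
From x(0) = 7: A + B = 7.
From x(1) = 0: -6A + 5B = 0.
Solving: A = \frac{35}{11}, B = \frac{42}{11}.
So x(n) = \frac{35 \left(-6\right)^{n}}{11} + \frac{42 \cdot 5^{n}}{11}.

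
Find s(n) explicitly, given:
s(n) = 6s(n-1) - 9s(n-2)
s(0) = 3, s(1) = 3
Characteristic equation: x² - 6x + 9 = 0, which is (x - (3))².
Repeated root r = 3.
General solution: s(n) = (A + Bn)·(3)^n.
From s(0) = 3: A = 3.
From s(1) = 3: (A + B)·(3) = 3 ⇒ B = -2.
So s(n) = \left(3 - 2 n\right) \cdot (3)^n.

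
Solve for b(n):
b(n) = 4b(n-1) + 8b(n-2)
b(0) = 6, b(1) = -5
Characteristic equation: x² - 4x - 8 = 0.
Discriminant Δ = (4)² + 4·(8) = 48.
Roots r₁,₂ = (4 ± √48)/2, so r₁ = 2 + 2 \sqrt{3}, r₂ = 2 - 2 \sqrt{3}.
General solution: b(n) = A·r₁^n + B·r₂^n.
From the initial conditions, A + B = 6 and r₁A + r₂B = -5.
Since r₁ - r₂ = √48: A = (-5 - (6)r₂)/√48 = 3 - \frac{17 \sqrt{3}}{12}, and B = 6 - A = \frac{17 \sqrt{3}}{12} + 3.
So b(n) = \left(3 - \frac{17 \sqrt{3}}{12}\right)\left(2 + 2 \sqrt{3}\right)^n + \left(\frac{17 \sqrt{3}}{12} + 3\right)\left(2 - 2 \sqrt{3}\right)^n.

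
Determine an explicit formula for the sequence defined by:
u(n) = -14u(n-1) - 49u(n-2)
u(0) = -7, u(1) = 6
Characteristic equation: x² + 14x + 49 = 0, which is (x - (-7))².
Repeated root r = -7.
General solution: u(n) = (A + Bn)·(-7)^n.
From u(0) = -7: A = -7.
From u(1) = 6: (A + B)·(-7) = 6 ⇒ B = \frac{43}{7}.
So u(n) = \left(\frac{43 n}{7} - 7\right) \cdot (-7)^n.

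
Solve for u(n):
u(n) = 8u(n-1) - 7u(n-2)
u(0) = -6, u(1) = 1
Characteristic equation: x² - 8x + 7 = 0, which factors as (x - (7))(x - (1)) = 0.
Roots r₁ = 7, r₂ = 1 (distinct).
General solution: u(n) = A·(7)^n + B·(1)^n.
From u(0) = -6: A + B = -6.
From u(1) = 1: 7A + B = 1.
Solving: A = \frac{7}{6}, B = - \frac{43}{6}.
So u(n) = \frac{7 \cdot 7^{n}}{6} - \frac{43}{6}.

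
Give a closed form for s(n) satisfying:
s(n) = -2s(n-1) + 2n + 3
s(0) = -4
First-order linear with linear forcing.
Homogeneous solution: s_h(n) = A·(-2)^n.
Try particular s_p(n) = pn + q. Substituting:
  pn + q = -2(p(n-1) + q) + 2n + 3.
Matching the n-coefficient: p = -2p + 2 ⇒ p = \frac{2}{3}.
Matching constants: q = 2p - 2q + 3 ⇒ q = \frac{13}{9}.
General: s(n) = A·(-2)^n + \frac{2 n}{3} + \frac{13}{9}.
Apply s(0) = -4: A + \frac{13}{9} = -4 ⇒ A = - \frac{49}{9}.
So s(n) = - \frac{49 \left(-2\right)^{n}}{9} + \frac{2 n}{3} + \frac{13}{9}.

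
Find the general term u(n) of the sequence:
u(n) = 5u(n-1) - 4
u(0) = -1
First-order linear non-homogeneous.
Homogeneous solution: u_h(n) = A·(5)^n.
Try constant particular solution u_p = K: K = 5K - 4 ⇒ K = 1.
General: u(n) = A·(5)^n + 1.
Apply u(0) = -1: A + 1 = -1 ⇒ A = -2.
So u(n) = 1 - 2 \cdot 5^{n}.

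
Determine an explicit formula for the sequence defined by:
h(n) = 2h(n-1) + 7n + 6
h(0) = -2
First-order linear with linear forcing.
Homogeneous solution: h_h(n) = A·(2)^n.
Try particular h_p(n) = pn + q. Substituting:
  pn + q = 2(p(n-1) + q) + 7n + 6.
Matching the n-coefficient: p = 2p + 7 ⇒ p = -7.
Matching constants: q = -2p + 2q + 6 ⇒ q = -20.
General: h(n) = A·(2)^n - 7 n - 20.
Apply h(0) = -2: A - 20 = -2 ⇒ A = 18.
So h(n) = 18 \cdot 2^{n} - 7 n - 20.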